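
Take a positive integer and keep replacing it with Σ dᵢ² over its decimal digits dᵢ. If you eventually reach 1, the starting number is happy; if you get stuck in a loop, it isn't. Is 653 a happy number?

653 → 70
70 → 49
49 → 97
97 → 130
130 → 10
10 → 1  — reached 1.

happy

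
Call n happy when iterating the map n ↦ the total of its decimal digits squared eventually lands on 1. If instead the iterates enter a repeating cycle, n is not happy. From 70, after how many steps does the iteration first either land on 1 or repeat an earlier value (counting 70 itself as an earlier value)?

70 → 7² + 0² = 49
49 → 4² + 9² = 97
97 → 9² + 7² = 130
130 → 1² + 3² + 0² = 10
10 → 1² + 0² = 1  — reached 1.
That took 5 steps.

5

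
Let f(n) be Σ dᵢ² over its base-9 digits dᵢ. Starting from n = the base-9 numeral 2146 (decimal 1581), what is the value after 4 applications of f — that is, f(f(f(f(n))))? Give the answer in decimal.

1581 = (2,1,4,6)_9 → 57
57 = (6,3)_9 → 45
45 = (5,0)_9 → 25
25 = (2,7)_9 → 53

53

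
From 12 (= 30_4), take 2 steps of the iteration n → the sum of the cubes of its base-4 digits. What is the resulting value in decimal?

12 = (3,0)_4 → 27
27 = (1,2,3)_4 → 36

36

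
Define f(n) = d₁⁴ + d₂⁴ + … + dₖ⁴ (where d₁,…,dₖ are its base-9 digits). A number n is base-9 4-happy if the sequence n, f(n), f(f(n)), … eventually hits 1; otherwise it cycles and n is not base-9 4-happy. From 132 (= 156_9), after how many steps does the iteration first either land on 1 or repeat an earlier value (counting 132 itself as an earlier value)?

14

132 = (1,5,6)_9 → 1⁴ + 5⁴ + 6⁴ = 1922
1922 = (2,5,6,5)_9 → 2⁴ + 5⁴ + 6⁴ + 5⁴ = 2562
2562 = (3,4,5,6)_9 → 3⁴ + 4⁴ + 5⁴ + 6⁴ = 2258
2258 = (3,0,7,8)_9 → 3⁴ + 0⁴ + 7⁴ + 8⁴ = 6578
6578 = (1,0,0,1,8)_9 → 1⁴ + 0⁴ + 0⁴ + 1⁴ + 8⁴ = 4098
4098 = (5,5,5,3)_9 → 5⁴ + 5⁴ + 5⁴ + 3⁴ = 1956
1956 = (2,6,1,3)_9 → 2⁴ + 6⁴ + 1⁴ + 3⁴ = 1394
1394 = (1,8,1,8)_9 → 1⁴ + 8⁴ + 1⁴ + 8⁴ = 8194
8194 = (1,2,2,1,4)_9 → 1⁴ + 2⁴ + 2⁴ + 1⁴ + 4⁴ = 290
290 = (3,5,2)_9 → 3⁴ + 5⁴ + 2⁴ = 722
722 = (8,8,2)_9 → 8⁴ + 8⁴ + 2⁴ = 8208
8208 = (1,2,2,3,0)_9 → 1⁴ + 2⁴ + 2⁴ + 3⁴ + 0⁴ = 114
114 = (1,3,6)_9 → 1⁴ + 3⁴ + 6⁴ = 1378
1378 = (1,8,0,1)_9 → 1⁴ + 8⁴ + 0⁴ + 1⁴ = 4098  — 4098 repeats.
That took 14 steps.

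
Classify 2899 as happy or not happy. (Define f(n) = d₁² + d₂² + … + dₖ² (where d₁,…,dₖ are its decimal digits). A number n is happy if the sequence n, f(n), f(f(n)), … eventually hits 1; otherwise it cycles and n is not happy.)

2899 → 230
230 → 13
13 → 10
10 → 1  — reached 1.

happy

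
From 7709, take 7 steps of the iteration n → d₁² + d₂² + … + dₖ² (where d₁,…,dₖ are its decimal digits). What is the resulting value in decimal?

7709 → 179
179 → 131
131 → 11
11 → 2
2 → 4
4 → 16
16 → 37

37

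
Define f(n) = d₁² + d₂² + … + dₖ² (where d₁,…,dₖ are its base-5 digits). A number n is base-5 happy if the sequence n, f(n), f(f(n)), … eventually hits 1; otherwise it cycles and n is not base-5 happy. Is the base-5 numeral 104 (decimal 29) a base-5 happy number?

29 = (1,0,4)_5 → 1² + 0² + 4² = 17
17 = (3,2)_5 → 3² + 2² = 13
13 = (2,3)_5 → 2² + 3² = 13  — 13 already seen; the sequence cycles without reaching 1.

not base-5 happy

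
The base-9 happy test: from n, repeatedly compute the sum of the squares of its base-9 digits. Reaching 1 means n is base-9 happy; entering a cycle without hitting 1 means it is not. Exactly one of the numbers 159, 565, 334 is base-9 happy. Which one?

159: 159 → 101 → 9 → 1  — reaches 1 (base-9 happy)
565: 565 → 149 → 75 → 73 → 65 → 53 → 89 → 65  — repeats 65 (not base-9 happy)
334: 334 → 18 → 4 → 16 → 50 → 50  — repeats 50 (not base-9 happy)

159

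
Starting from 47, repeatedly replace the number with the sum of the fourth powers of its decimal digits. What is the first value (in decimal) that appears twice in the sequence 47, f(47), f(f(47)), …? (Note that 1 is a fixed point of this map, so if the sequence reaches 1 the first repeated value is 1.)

47 → 4⁴ + 7⁴ = 2657
2657 → 2⁴ + 6⁴ + 5⁴ + 7⁴ = 4338
4338 → 4⁴ + 3⁴ + 3⁴ + 8⁴ = 4514
4514 → 4⁴ + 5⁴ + 1⁴ + 4⁴ = 1138
1138 → 1⁴ + 1⁴ + 3⁴ + 8⁴ = 4179
4179 → 4⁴ + 1⁴ + 7⁴ + 9⁴ = 9219
9219 → 9⁴ + 2⁴ + 1⁴ + 9⁴ = 13139
13139 → 1⁴ + 3⁴ + 1⁴ + 3⁴ + 9⁴ = 6725
6725 → 6⁴ + 7⁴ + 2⁴ + 5⁴ = 4338  — 4338 already appeared earlier.

4338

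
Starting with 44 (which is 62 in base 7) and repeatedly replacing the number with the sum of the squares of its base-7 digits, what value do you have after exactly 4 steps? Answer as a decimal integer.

4

44 = (6,2)_7 → 6² + 2² = 40
40 = (5,5)_7 → 5² + 5² = 50
50 = (1,0,1)_7 → 1² + 0² + 1² = 2
2 = (2)_7 → 2² = 4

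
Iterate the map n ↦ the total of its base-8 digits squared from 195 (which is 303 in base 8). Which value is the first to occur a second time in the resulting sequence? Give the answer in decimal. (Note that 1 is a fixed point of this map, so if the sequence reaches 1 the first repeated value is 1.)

195 = (3,0,3)_8 → 3² + 0² + 3² = 9 + 0 + 9 = 18
18 = (2,2)_8 → 2² + 2² = 4 + 4 = 8
8 = (1,0)_8 → 1² + 0² = 1 + 0 = 1  — reached the fixed point 1.
1 → 1, so 1 is the first repeated value.

1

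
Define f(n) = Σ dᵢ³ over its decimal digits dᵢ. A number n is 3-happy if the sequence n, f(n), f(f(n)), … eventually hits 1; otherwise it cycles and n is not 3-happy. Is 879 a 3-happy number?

879 → 8³ + 7³ + 9³ = 512 + 343 + 729 = 1584
1584 → 1³ + 5³ + 8³ + 4³ = 1 + 125 + 512 + 64 = 702
702 → 7³ + 0³ + 2³ = 343 + 0 + 8 = 351
351 → 3³ + 5³ + 1³ = 27 + 125 + 1 = 153
153 → 1³ + 5³ + 3³ = 1 + 125 + 27 = 153  — 153 already seen; the sequence cycles without reaching 1.

not 3-happy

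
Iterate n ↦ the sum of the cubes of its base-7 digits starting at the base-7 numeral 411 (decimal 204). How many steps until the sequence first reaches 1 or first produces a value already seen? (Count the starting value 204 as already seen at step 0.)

204 = (4,1,1)_7 → 4³ + 1³ + 1³ = 66
66 = (1,2,3)_7 → 1³ + 2³ + 3³ = 36
36 = (5,1)_7 → 5³ + 1³ = 126
126 = (2,4,0)_7 → 2³ + 4³ + 0³ = 72
72 = (1,3,2)_7 → 1³ + 3³ + 2³ = 36  — 36 repeats.
That took 5 steps.

5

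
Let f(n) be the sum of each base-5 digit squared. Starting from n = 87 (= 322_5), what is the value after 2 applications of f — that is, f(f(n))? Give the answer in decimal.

87 = (3,2,2)_5 → 3² + 2² + 2² = 17
17 = (3,2)_5 → 3² + 2² = 13

13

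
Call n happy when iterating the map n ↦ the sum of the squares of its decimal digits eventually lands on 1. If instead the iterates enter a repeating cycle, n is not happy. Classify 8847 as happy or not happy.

8847 → 193
193 → 91
91 → 82
82 → 68
68 → 100
100 → 1  — reached 1.

happy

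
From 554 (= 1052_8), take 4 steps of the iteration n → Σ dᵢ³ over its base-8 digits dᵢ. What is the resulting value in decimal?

55

554 = (1,0,5,2)_8 → 134
134 = (2,0,6)_8 → 224
224 = (3,4,0)_8 → 91
91 = (1,3,3)_8 → 55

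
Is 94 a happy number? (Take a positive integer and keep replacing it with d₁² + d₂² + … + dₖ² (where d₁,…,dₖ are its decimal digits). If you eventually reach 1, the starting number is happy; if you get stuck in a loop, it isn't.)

happy

94 → 9² + 4² = 97
97 → 9² + 7² = 130
130 → 1² + 3² + 0² = 10
10 → 1² + 0² = 1  — reached 1.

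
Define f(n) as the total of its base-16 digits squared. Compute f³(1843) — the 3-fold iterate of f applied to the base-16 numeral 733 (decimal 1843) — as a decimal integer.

82

1843 = (7,3,3)_16 → 7² + 3² + 3² = 49 + 9 + 9 = 67
67 = (4,3)_16 → 4² + 3² = 16 + 9 = 25
25 = (1,9)_16 → 1² + 9² = 1 + 81 = 82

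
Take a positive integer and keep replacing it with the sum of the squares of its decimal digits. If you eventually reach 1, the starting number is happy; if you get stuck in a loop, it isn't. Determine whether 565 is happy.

565 → 5² + 6² + 5² = 25 + 36 + 25 = 86
86 → 8² + 6² = 64 + 36 = 100
100 → 1² + 0² + 0² = 1 + 0 + 0 = 1  — reached 1.

happy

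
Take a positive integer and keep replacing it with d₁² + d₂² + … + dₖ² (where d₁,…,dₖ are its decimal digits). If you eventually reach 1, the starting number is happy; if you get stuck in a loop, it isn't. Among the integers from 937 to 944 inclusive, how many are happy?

2

937: 937 → 139 → 91 → 82 → 68 → 100 → 1  — happy
938: 938 → 154 → 42 → 20 → 4 → 16 → 37 → 58 → 89 → 145 → 42  — not happy
939: 939 → 171 → 51 → 26 → 40 → 16 → 37 → 58 → 89 → 145 → 42 → 20 → 4 → 16  — not happy
940: 940 → 97 → 130 → 10 → 1  — happy
941: 941 → 98 → 145 → 42 → 20 → 4 → 16 → 37 → 58 → 89 → 145  — not happy
942: 942 → 101 → 2 → 4 → 16 → 37 → 58 → 89 → 145 → 42 → 20 → 4  — not happy
943: 943 → 106 → 37 → 58 → 89 → 145 → 42 → 20 → 4 → 16 → 37  — not happy
944: 944 → 113 → 11 → 2 → 4 → 16 → 37 → 58 → 89 → 145 → 42 → 20 → 4  — not happy
happy: 937, 940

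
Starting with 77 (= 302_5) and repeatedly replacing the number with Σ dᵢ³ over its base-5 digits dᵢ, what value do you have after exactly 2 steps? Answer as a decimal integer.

9

77 = (3,0,2)_5 → 3³ + 0³ + 2³ = 35
35 = (1,2,0)_5 → 1³ + 2³ + 0³ = 9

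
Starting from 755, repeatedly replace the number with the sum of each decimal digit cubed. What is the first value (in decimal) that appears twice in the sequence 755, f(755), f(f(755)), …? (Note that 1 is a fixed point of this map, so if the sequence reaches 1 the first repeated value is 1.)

755 → 7³ + 5³ + 5³ = 593
593 → 5³ + 9³ + 3³ = 881
881 → 8³ + 8³ + 1³ = 1025
1025 → 1³ + 0³ + 2³ + 5³ = 134
134 → 1³ + 3³ + 4³ = 92
92 → 9³ + 2³ = 737
737 → 7³ + 3³ + 7³ = 713
713 → 7³ + 1³ + 3³ = 371
371 → 3³ + 7³ + 1³ = 371  — 371 already appeared earlier.

371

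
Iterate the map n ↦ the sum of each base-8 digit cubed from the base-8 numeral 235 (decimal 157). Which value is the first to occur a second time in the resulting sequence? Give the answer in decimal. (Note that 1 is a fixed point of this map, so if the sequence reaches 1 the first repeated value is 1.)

157 = (2,3,5)_8 → 2³ + 3³ + 5³ = 160
160 = (2,4,0)_8 → 2³ + 4³ + 0³ = 72
72 = (1,1,0)_8 → 1³ + 1³ + 0³ = 2
2 = (2)_8 → 2³ = 8
8 = (1,0)_8 → 1³ + 0³ = 1  — reached the fixed point 1.
1 → 1, so 1 is the first repeated value.

1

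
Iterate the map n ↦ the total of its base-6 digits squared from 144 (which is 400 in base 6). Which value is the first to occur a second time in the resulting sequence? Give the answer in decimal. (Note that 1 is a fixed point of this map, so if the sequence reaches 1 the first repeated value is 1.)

20

144 = (4,0,0)_6 → 4² + 0² + 0² = 16
16 = (2,4)_6 → 2² + 4² = 20
20 = (3,2)_6 → 3² + 2² = 13
13 = (2,1)_6 → 2² + 1² = 5
5 = (5)_6 → 5² = 25
25 = (4,1)_6 → 4² + 1² = 17
17 = (2,5)_6 → 2² + 5² = 29
29 = (4,5)_6 → 4² + 5² = 41
41 = (1,0,5)_6 → 1² + 0² + 5² = 26
26 = (4,2)_6 → 4² + 2² = 20  — 20 already appeared earlier.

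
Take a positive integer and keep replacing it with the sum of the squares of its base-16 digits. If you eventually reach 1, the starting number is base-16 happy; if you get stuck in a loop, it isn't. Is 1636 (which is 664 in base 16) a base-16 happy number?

base-16 happy

1636 = (6,6,4)_16 → 6² + 6² + 4² = 88
88 = (5,8)_16 → 5² + 8² = 89
89 = (5,9)_16 → 5² + 9² = 106
106 = (6,10)_16 → 6² + 10² = 136
136 = (8,8)_16 → 8² + 8² = 128
128 = (8,0)_16 → 8² + 0² = 64
64 = (4,0)_16 → 4² + 0² = 16
16 = (1,0)_16 → 1² + 0² = 1  — reached 1.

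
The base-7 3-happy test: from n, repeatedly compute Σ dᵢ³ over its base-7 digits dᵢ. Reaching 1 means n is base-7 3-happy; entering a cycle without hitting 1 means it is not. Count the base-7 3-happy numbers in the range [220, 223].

220: 220 → 118 → 232 → 190 → 244 → 496 → 244  — not base-7 3-happy
221: 221 → 155 → 29 → 65 → 17 → 35 → 125 → 251 → 341 → 557 → 137 → 197 → 65  — not base-7 3-happy
222: 222 → 216 → 288 → 342 → 648 → 282 → 258 → 342  — not base-7 3-happy
223: 223 → 307 → 433 → 343 → 1  — base-7 3-happy
base-7 3-happy: 223

1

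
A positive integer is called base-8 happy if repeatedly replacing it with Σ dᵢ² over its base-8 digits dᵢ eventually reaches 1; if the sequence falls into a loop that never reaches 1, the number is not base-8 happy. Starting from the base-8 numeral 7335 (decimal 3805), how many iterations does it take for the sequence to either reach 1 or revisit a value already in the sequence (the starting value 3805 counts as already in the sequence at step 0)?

3805 = (7,3,3,5)_8 → 92
92 = (1,3,4)_8 → 26
26 = (3,2)_8 → 13
13 = (1,5)_8 → 26  — 26 repeats.
That took 4 steps.

4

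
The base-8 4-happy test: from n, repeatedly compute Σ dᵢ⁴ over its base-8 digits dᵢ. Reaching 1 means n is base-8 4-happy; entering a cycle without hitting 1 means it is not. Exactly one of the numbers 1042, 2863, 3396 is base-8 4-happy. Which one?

1042: 1042 → 48 → 1296 → 288 → 512 → 1  — reaches 1 (base-8 4-happy)
2863: 2863 → 3907 → 3107 → 1633 → 339 → 722 → 114 → 1313 → 529 → 18 → 32 → 256 → 256  — repeats 256 (not base-8 4-happy)
3396: 3396 → 2177 → 273 → 273  — repeats 273 (not base-8 4-happy)

1042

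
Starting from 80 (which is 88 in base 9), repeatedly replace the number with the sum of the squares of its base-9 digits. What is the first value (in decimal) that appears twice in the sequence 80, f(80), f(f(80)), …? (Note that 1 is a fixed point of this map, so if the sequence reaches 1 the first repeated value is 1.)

50

80 = (8,8)_9 → 8² + 8² = 64 + 64 = 128
128 = (1,5,2)_9 → 1² + 5² + 2² = 1 + 25 + 4 = 30
30 = (3,3)_9 → 3² + 3² = 9 + 9 = 18
18 = (2,0)_9 → 2² + 0² = 4 + 0 = 4
4 = (4)_9 → 4² = 16
16 = (1,7)_9 → 1² + 7² = 1 + 49 = 50
50 = (5,5)_9 → 5² + 5² = 25 + 25 = 50  — 50 already appeared earlier.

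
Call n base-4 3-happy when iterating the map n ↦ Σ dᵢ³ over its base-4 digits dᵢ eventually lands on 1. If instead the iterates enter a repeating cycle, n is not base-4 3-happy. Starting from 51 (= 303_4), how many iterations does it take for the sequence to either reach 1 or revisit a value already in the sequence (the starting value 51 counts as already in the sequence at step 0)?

51 = (3,0,3)_4 → 3³ + 0³ + 3³ = 27 + 0 + 27 = 54
54 = (3,1,2)_4 → 3³ + 1³ + 2³ = 27 + 1 + 8 = 36
36 = (2,1,0)_4 → 2³ + 1³ + 0³ = 8 + 1 + 0 = 9
9 = (2,1)_4 → 2³ + 1³ = 8 + 1 = 9  — 9 repeats.
That took 4 steps.

4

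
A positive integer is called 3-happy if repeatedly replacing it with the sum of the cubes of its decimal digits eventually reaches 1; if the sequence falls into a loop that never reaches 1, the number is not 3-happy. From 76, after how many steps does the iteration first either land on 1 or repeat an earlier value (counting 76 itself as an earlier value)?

76 → 559
559 → 979
979 → 1801
1801 → 514
514 → 190
190 → 730
730 → 370
370 → 370  — 370 repeats.
That took 8 steps.

8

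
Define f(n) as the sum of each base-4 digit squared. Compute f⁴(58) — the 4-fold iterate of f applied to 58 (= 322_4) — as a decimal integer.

1

58 = (3,2,2)_4 → 3² + 2² + 2² = 9 + 4 + 4 = 17
17 = (1,0,1)_4 → 1² + 0² + 1² = 1 + 0 + 1 = 2
2 = (2)_4 → 2² = 4
4 = (1,0)_4 → 1² + 0² = 1 + 0 = 1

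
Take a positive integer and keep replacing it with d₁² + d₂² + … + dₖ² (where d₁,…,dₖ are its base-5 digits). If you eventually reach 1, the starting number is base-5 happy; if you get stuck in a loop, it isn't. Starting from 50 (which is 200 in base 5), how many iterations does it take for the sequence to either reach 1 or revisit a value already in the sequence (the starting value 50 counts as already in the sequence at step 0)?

50 = (2,0,0)_5 → 2² + 0² + 0² = 4
4 = (4)_5 → 4² = 16
16 = (3,1)_5 → 3² + 1² = 10
10 = (2,0)_5 → 2² + 0² = 4  — 4 repeats.
That took 4 steps.

4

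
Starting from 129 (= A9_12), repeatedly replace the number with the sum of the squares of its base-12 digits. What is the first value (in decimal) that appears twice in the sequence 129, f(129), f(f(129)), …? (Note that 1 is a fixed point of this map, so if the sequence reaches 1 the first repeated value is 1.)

129 = (10,9)_12 → 10² + 9² = 100 + 81 = 181
181 = (1,3,1)_12 → 1² + 3² + 1² = 1 + 9 + 1 = 11
11 = (11)_12 → 11² = 121
121 = (10,1)_12 → 10² + 1² = 100 + 1 = 101
101 = (8,5)_12 → 8² + 5² = 64 + 25 = 89
89 = (7,5)_12 → 7² + 5² = 49 + 25 = 74
74 = (6,2)_12 → 6² + 2² = 36 + 4 = 40
40 = (3,4)_12 → 3² + 4² = 9 + 16 = 25
25 = (2,1)_12 → 2² + 1² = 4 + 1 = 5
5 = (5)_12 → 5² = 25  — 25 already appeared earlier.

25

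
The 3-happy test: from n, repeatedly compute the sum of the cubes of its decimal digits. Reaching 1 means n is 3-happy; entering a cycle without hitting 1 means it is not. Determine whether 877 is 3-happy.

877 → 8³ + 7³ + 7³ = 512 + 343 + 343 = 1198
1198 → 1³ + 1³ + 9³ + 8³ = 1 + 1 + 729 + 512 = 1243
1243 → 1³ + 2³ + 4³ + 3³ = 1 + 8 + 64 + 27 = 100
100 → 1³ + 0³ + 0³ = 1 + 0 + 0 = 1  — reached 1.

3-happy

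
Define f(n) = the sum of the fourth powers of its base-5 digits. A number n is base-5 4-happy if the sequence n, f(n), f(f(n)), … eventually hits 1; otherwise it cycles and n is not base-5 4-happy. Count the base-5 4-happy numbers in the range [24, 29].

24: 24 → 512 → 288 → 114 → 528 → 338 → 194 → 354 → 528  — not base-5 4-happy
25: 25 → 1  — base-5 4-happy
26: 26 → 2 → 16 → 82 → 98 → 418 → 244 → 594 → 674 → 514 → 528 → 338 → 194 → 354 → 528  — not base-5 4-happy
27: 27 → 17 → 97 → 353 → 353  — not base-5 4-happy
28: 28 → 82 → 98 → 418 → 244 → 594 → 674 → 514 → 528 → 338 → 194 → 354 → 528  — not base-5 4-happy
29: 29 → 257 → 33 → 83 → 163 → 99 → 593 → 499 → 849 → 595 → 593  — not base-5 4-happy
base-5 4-happy: 25

1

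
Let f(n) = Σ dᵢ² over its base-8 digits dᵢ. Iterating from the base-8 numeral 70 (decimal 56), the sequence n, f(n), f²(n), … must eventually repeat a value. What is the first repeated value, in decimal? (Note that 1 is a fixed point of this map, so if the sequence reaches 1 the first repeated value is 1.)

26

56 = (7,0)_8 → 7² + 0² = 49
49 = (6,1)_8 → 6² + 1² = 37
37 = (4,5)_8 → 4² + 5² = 41
41 = (5,1)_8 → 5² + 1² = 26
26 = (3,2)_8 → 3² + 2² = 13
13 = (1,5)_8 → 1² + 5² = 26  — 26 already appeared earlier.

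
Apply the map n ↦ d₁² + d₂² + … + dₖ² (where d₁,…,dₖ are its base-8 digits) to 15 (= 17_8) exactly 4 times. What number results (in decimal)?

10

15 = (1,7)_8 → 1² + 7² = 1 + 49 = 50
50 = (6,2)_8 → 6² + 2² = 36 + 4 = 40
40 = (5,0)_8 → 5² + 0² = 25 + 0 = 25
25 = (3,1)_8 → 3² + 1² = 9 + 1 = 10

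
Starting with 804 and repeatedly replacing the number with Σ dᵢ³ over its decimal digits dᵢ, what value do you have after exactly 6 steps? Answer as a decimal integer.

153

804 → 8³ + 0³ + 4³ = 512 + 0 + 64 = 576
576 → 5³ + 7³ + 6³ = 125 + 343 + 216 = 684
684 → 6³ + 8³ + 4³ = 216 + 512 + 64 = 792
792 → 7³ + 9³ + 2³ = 343 + 729 + 8 = 1080
1080 → 1³ + 0³ + 8³ + 0³ = 1 + 0 + 512 + 0 = 513
513 → 5³ + 1³ + 3³ = 125 + 1 + 27 = 153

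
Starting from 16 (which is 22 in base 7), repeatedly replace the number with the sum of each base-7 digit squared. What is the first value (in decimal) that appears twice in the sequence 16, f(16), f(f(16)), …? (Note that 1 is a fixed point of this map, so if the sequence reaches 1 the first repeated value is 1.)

16

16 = (2,2)_7 → 2² + 2² = 8
8 = (1,1)_7 → 1² + 1² = 2
2 = (2)_7 → 2² = 4
4 = (4)_7 → 4² = 16  — 16 already appeared earlier.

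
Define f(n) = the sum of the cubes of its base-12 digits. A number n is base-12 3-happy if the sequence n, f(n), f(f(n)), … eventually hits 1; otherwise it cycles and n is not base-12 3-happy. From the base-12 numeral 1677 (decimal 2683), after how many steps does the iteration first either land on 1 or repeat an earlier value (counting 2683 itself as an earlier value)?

2683 = (1,6,7,7)_12 → 1³ + 6³ + 7³ + 7³ = 903
903 = (6,3,3)_12 → 6³ + 3³ + 3³ = 270
270 = (1,10,6)_12 → 1³ + 10³ + 6³ = 1217
1217 = (8,5,5)_12 → 8³ + 5³ + 5³ = 762
762 = (5,3,6)_12 → 5³ + 3³ + 6³ = 368
368 = (2,6,8)_12 → 2³ + 6³ + 8³ = 736
736 = (5,1,4)_12 → 5³ + 1³ + 4³ = 190
190 = (1,3,10)_12 → 1³ + 3³ + 10³ = 1028
1028 = (7,1,8)_12 → 7³ + 1³ + 8³ = 856
856 = (5,11,4)_12 → 5³ + 11³ + 4³ = 1520
1520 = (10,6,8)_12 → 10³ + 6³ + 8³ = 1728
1728 = (1,0,0,0)_12 → 1³ + 0³ + 0³ + 0³ = 1  — reached 1.
That took 12 steps.

12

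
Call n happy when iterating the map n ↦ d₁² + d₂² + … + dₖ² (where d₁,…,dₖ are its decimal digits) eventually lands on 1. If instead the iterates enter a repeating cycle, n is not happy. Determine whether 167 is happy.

happy

167 → 86
86 → 100
100 → 1  — reached 1.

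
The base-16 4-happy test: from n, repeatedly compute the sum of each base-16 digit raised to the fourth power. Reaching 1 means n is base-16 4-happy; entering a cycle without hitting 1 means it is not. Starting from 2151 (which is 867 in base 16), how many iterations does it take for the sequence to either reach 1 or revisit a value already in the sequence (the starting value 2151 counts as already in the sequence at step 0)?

14

2151 = (8,6,7)_16 → 8⁴ + 6⁴ + 7⁴ = 7793
7793 = (1,14,7,1)_16 → 1⁴ + 14⁴ + 7⁴ + 1⁴ = 40819
40819 = (9,15,7,3)_16 → 9⁴ + 15⁴ + 7⁴ + 3⁴ = 59668
59668 = (14,9,1,4)_16 → 14⁴ + 9⁴ + 1⁴ + 4⁴ = 45234
45234 = (11,0,11,2)_16 → 11⁴ + 0⁴ + 11⁴ + 2⁴ = 29298
29298 = (7,2,7,2)_16 → 7⁴ + 2⁴ + 7⁴ + 2⁴ = 4834
4834 = (1,2,14,2)_16 → 1⁴ + 2⁴ + 14⁴ + 2⁴ = 38449
38449 = (9,6,3,1)_16 → 9⁴ + 6⁴ + 3⁴ + 1⁴ = 7939
7939 = (1,15,0,3)_16 → 1⁴ + 15⁴ + 0⁴ + 3⁴ = 50707
50707 = (12,6,1,3)_16 → 12⁴ + 6⁴ + 1⁴ + 3⁴ = 22114
22114 = (5,6,6,2)_16 → 5⁴ + 6⁴ + 6⁴ + 2⁴ = 3233
3233 = (12,10,1)_16 → 12⁴ + 10⁴ + 1⁴ = 30737
30737 = (7,8,1,1)_16 → 7⁴ + 8⁴ + 1⁴ + 1⁴ = 6499
6499 = (1,9,6,3)_16 → 1⁴ + 9⁴ + 6⁴ + 3⁴ = 7939  — 7939 repeats.
That took 14 steps.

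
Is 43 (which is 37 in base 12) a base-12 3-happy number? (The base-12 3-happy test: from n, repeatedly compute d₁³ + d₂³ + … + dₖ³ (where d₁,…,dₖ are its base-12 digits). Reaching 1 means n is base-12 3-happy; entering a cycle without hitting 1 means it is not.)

base-12 3-happy

43 = (3,7)_12 → 3³ + 7³ = 370
370 = (2,6,10)_12 → 2³ + 6³ + 10³ = 1224
1224 = (8,6,0)_12 → 8³ + 6³ + 0³ = 728
728 = (5,0,8)_12 → 5³ + 0³ + 8³ = 637
637 = (4,5,1)_12 → 4³ + 5³ + 1³ = 190
190 = (1,3,10)_12 → 1³ + 3³ + 10³ = 1028
1028 = (7,1,8)_12 → 7³ + 1³ + 8³ = 856
856 = (5,11,4)_12 → 5³ + 11³ + 4³ = 1520
1520 = (10,6,8)_12 → 10³ + 6³ + 8³ = 1728
1728 = (1,0,0,0)_12 → 1³ + 0³ + 0³ + 0³ = 1  — reached 1.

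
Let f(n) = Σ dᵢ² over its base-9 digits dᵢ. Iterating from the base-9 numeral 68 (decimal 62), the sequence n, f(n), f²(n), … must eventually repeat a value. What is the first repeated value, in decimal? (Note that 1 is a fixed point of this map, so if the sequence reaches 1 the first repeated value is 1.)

50

62 = (6,8)_9 → 6² + 8² = 100
100 = (1,2,1)_9 → 1² + 2² + 1² = 6
6 = (6)_9 → 6² = 36
36 = (4,0)_9 → 4² + 0² = 16
16 = (1,7)_9 → 1² + 7² = 50
50 = (5,5)_9 → 5² + 5² = 50  — 50 already appeared earlier.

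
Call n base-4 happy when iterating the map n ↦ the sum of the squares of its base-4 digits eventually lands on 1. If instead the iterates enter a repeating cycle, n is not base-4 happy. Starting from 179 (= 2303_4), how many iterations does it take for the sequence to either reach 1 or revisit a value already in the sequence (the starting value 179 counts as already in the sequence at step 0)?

179 = (2,3,0,3)_4 → 2² + 3² + 0² + 3² = 22
22 = (1,1,2)_4 → 1² + 1² + 2² = 6
6 = (1,2)_4 → 1² + 2² = 5
5 = (1,1)_4 → 1² + 1² = 2
2 = (2)_4 → 2² = 4
4 = (1,0)_4 → 1² + 0² = 1  — reached 1.
That took 6 steps.

6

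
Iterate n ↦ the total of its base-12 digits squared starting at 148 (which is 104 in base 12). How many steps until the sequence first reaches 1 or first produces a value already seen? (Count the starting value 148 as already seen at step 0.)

12

148 = (1,0,4)_12 → 1² + 0² + 4² = 17
17 = (1,5)_12 → 1² + 5² = 26
26 = (2,2)_12 → 2² + 2² = 8
8 = (8)_12 → 8² = 64
64 = (5,4)_12 → 5² + 4² = 41
41 = (3,5)_12 → 3² + 5² = 34
34 = (2,10)_12 → 2² + 10² = 104
104 = (8,8)_12 → 8² + 8² = 128
128 = (10,8)_12 → 10² + 8² = 164
164 = (1,1,8)_12 → 1² + 1² + 8² = 66
66 = (5,6)_12 → 5² + 6² = 61
61 = (5,1)_12 → 5² + 1² = 26  — 26 repeats.
That took 12 steps.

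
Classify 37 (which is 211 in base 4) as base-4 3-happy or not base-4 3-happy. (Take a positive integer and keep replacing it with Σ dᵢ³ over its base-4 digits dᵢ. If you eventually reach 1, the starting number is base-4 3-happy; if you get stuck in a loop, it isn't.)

base-4 3-happy

37 = (2,1,1)_4 → 10
10 = (2,2)_4 → 16
16 = (1,0,0)_4 → 1  — reached 1.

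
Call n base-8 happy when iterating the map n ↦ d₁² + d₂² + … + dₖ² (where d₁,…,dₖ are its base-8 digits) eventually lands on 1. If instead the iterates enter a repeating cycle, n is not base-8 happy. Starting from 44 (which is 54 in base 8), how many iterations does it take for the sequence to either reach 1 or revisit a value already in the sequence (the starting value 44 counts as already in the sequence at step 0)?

4

44 = (5,4)_8 → 5² + 4² = 41
41 = (5,1)_8 → 5² + 1² = 26
26 = (3,2)_8 → 3² + 2² = 13
13 = (1,5)_8 → 1² + 5² = 26  — 26 repeats.
That took 4 steps.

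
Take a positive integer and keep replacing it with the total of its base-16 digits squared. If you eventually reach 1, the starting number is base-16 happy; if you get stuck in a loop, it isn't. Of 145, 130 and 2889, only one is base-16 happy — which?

145: 145 → 82 → 29 → 170 → 200 → 208 → 169 → 181 → 146 → 85 → 50 → 13 → 169  — repeats 169 (not base-16 happy)
130: 130 → 68 → 32 → 4 → 16 → 1  — reaches 1 (base-16 happy)
2889: 2889 → 218 → 269 → 170 → 200 → 208 → 169 → 181 → 146 → 85 → 50 → 13 → 169  — repeats 169 (not base-16 happy)

130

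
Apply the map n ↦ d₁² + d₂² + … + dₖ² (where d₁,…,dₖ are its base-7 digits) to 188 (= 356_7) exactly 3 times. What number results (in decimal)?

10

188 = (3,5,6)_7 → 3² + 5² + 6² = 70
70 = (1,3,0)_7 → 1² + 3² + 0² = 10
10 = (1,3)_7 → 1² + 3² = 10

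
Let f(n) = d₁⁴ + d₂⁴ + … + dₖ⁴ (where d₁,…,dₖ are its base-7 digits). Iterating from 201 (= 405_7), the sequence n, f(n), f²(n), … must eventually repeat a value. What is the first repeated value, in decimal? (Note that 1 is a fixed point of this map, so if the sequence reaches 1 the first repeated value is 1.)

201 = (4,0,5)_7 → 881
881 = (2,3,6,6)_7 → 2689
2689 = (1,0,5,6,1)_7 → 1923
1923 = (5,4,1,5)_7 → 1507
1507 = (4,2,5,2)_7 → 913
913 = (2,4,4,3)_7 → 609
609 = (1,5,3,0)_7 → 707
707 = (2,0,3,0)_7 → 97
97 = (1,6,6)_7 → 2593
2593 = (1,0,3,6,3)_7 → 1459
1459 = (4,1,5,3)_7 → 963
963 = (2,5,4,4)_7 → 1153
1153 = (3,2,3,5)_7 → 803
803 = (2,2,2,5)_7 → 673
673 = (1,6,5,1)_7 → 1923  — 1923 already appeared earlier.

1923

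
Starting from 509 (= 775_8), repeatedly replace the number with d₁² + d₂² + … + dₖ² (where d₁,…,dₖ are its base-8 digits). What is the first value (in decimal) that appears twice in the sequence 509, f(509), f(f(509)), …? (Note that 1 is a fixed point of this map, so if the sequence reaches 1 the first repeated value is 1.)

509 = (7,7,5)_8 → 7² + 7² + 5² = 123
123 = (1,7,3)_8 → 1² + 7² + 3² = 59
59 = (7,3)_8 → 7² + 3² = 58
58 = (7,2)_8 → 7² + 2² = 53
53 = (6,5)_8 → 6² + 5² = 61
61 = (7,5)_8 → 7² + 5² = 74
74 = (1,1,2)_8 → 1² + 1² + 2² = 6
6 = (6)_8 → 6² = 36
36 = (4,4)_8 → 4² + 4² = 32
32 = (4,0)_8 → 4² + 0² = 16
16 = (2,0)_8 → 2² + 0² = 4
4 = (4)_8 → 4² = 16  — 16 already appeared earlier.

16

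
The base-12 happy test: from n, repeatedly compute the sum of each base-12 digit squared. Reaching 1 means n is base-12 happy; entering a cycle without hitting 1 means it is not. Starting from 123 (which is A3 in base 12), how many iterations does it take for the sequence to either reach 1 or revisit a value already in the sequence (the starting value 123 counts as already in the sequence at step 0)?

8

123 = (10,3)_12 → 10² + 3² = 100 + 9 = 109
109 = (9,1)_12 → 9² + 1² = 81 + 1 = 82
82 = (6,10)_12 → 6² + 10² = 36 + 100 = 136
136 = (11,4)_12 → 11² + 4² = 121 + 16 = 137
137 = (11,5)_12 → 11² + 5² = 121 + 25 = 146
146 = (1,0,2)_12 → 1² + 0² + 2² = 1 + 0 + 4 = 5
5 = (5)_12 → 5² = 25
25 = (2,1)_12 → 2² + 1² = 4 + 1 = 5  — 5 repeats.
That took 8 steps.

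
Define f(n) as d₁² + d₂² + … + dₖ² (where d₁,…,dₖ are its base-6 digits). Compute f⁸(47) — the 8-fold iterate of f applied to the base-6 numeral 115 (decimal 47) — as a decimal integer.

47 = (1,1,5)_6 → 1² + 1² + 5² = 27
27 = (4,3)_6 → 4² + 3² = 25
25 = (4,1)_6 → 4² + 1² = 17
17 = (2,5)_6 → 2² + 5² = 29
29 = (4,5)_6 → 4² + 5² = 41
41 = (1,0,5)_6 → 1² + 0² + 5² = 26
26 = (4,2)_6 → 4² + 2² = 20
20 = (3,2)_6 → 3² + 2² = 13

13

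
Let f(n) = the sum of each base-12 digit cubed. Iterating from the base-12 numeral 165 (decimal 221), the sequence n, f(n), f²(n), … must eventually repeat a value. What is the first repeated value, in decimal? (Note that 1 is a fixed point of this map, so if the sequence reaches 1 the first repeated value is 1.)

342

221 = (1,6,5)_12 → 1³ + 6³ + 5³ = 1 + 216 + 125 = 342
342 = (2,4,6)_12 → 2³ + 4³ + 6³ = 8 + 64 + 216 = 288
288 = (2,0,0)_12 → 2³ + 0³ + 0³ = 8 + 0 + 0 = 8
8 = (8)_12 → 8³ = 512
512 = (3,6,8)_12 → 3³ + 6³ + 8³ = 27 + 216 + 512 = 755
755 = (5,2,11)_12 → 5³ + 2³ + 11³ = 125 + 8 + 1331 = 1464
1464 = (10,2,0)_12 → 10³ + 2³ + 0³ = 1000 + 8 + 0 = 1008
1008 = (7,0,0)_12 → 7³ + 0³ + 0³ = 343 + 0 + 0 = 343
343 = (2,4,7)_12 → 2³ + 4³ + 7³ = 8 + 64 + 343 = 415
415 = (2,10,7)_12 → 2³ + 10³ + 7³ = 8 + 1000 + 343 = 1351
1351 = (9,4,7)_12 → 9³ + 4³ + 7³ = 729 + 64 + 343 = 1136
1136 = (7,10,8)_12 → 7³ + 10³ + 8³ = 343 + 1000 + 512 = 1855
1855 = (1,0,10,7)_12 → 1³ + 0³ + 10³ + 7³ = 1 + 0 + 1000 + 343 = 1344
1344 = (9,4,0)_12 → 9³ + 4³ + 0³ = 729 + 64 + 0 = 793
793 = (5,6,1)_12 → 5³ + 6³ + 1³ = 125 + 216 + 1 = 342  — 342 already appeared earlier.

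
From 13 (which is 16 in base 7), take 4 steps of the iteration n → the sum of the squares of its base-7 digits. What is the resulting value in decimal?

13 = (1,6)_7 → 1² + 6² = 1 + 36 = 37
37 = (5,2)_7 → 5² + 2² = 25 + 4 = 29
29 = (4,1)_7 → 4² + 1² = 16 + 1 = 17
17 = (2,3)_7 → 2² + 3² = 4 + 9 = 13

13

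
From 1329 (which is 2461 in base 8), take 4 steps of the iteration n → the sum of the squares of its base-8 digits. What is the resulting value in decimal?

1329 = (2,4,6,1)_8 → 2² + 4² + 6² + 1² = 4 + 16 + 36 + 1 = 57
57 = (7,1)_8 → 7² + 1² = 49 + 1 = 50
50 = (6,2)_8 → 6² + 2² = 36 + 4 = 40
40 = (5,0)_8 → 5² + 0² = 25 + 0 = 25

25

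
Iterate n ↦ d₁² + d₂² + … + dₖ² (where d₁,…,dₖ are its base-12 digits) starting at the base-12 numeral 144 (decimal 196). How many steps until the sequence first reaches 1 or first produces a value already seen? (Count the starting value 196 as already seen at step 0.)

6

196 = (1,4,4)_12 → 1² + 4² + 4² = 33
33 = (2,9)_12 → 2² + 9² = 85
85 = (7,1)_12 → 7² + 1² = 50
50 = (4,2)_12 → 4² + 2² = 20
20 = (1,8)_12 → 1² + 8² = 65
65 = (5,5)_12 → 5² + 5² = 50  — 50 repeats.
That took 6 steps.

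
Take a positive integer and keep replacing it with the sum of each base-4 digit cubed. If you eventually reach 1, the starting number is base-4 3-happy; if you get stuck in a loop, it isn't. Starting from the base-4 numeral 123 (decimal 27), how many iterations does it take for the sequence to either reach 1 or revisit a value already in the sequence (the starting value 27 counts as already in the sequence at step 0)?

3

27 = (1,2,3)_4 → 1³ + 2³ + 3³ = 1 + 8 + 27 = 36
36 = (2,1,0)_4 → 2³ + 1³ + 0³ = 8 + 1 + 0 = 9
9 = (2,1)_4 → 2³ + 1³ = 8 + 1 = 9  — 9 repeats.
That took 3 steps.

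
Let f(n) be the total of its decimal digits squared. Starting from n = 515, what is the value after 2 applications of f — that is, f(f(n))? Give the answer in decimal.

26

515 → 5² + 1² + 5² = 25 + 1 + 25 = 51
51 → 5² + 1² = 25 + 1 = 26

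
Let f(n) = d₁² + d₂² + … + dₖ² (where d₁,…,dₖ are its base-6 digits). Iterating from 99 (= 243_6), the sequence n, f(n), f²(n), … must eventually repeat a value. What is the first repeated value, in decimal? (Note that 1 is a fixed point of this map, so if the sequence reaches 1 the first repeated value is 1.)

29

99 = (2,4,3)_6 → 2² + 4² + 3² = 4 + 16 + 9 = 29
29 = (4,5)_6 → 4² + 5² = 16 + 25 = 41
41 = (1,0,5)_6 → 1² + 0² + 5² = 1 + 0 + 25 = 26
26 = (4,2)_6 → 4² + 2² = 16 + 4 = 20
20 = (3,2)_6 → 3² + 2² = 9 + 4 = 13
13 = (2,1)_6 → 2² + 1² = 4 + 1 = 5
5 = (5)_6 → 5² = 25
25 = (4,1)_6 → 4² + 1² = 16 + 1 = 17
17 = (2,5)_6 → 2² + 5² = 4 + 25 = 29  — 29 already appeared earlier.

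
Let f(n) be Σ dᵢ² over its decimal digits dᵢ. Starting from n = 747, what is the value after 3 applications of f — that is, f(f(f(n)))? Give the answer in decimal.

65

747 → 7² + 4² + 7² = 49 + 16 + 49 = 114
114 → 1² + 1² + 4² = 1 + 1 + 16 = 18
18 → 1² + 8² = 1 + 64 = 65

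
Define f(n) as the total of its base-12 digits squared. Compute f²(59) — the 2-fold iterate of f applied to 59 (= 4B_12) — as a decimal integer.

59 = (4,11)_12 → 4² + 11² = 137
137 = (11,5)_12 → 11² + 5² = 146

146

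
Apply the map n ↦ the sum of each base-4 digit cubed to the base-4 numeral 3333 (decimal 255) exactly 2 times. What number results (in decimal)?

255 = (3,3,3,3)_4 → 3³ + 3³ + 3³ + 3³ = 27 + 27 + 27 + 27 = 108
108 = (1,2,3,0)_4 → 1³ + 2³ + 3³ + 0³ = 1 + 8 + 27 + 0 = 36

36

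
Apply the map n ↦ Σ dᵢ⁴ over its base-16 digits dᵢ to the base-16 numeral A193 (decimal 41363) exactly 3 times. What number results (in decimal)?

41363 = (10,1,9,3)_16 → 10⁴ + 1⁴ + 9⁴ + 3⁴ = 10000 + 1 + 6561 + 81 = 16643
16643 = (4,1,0,3)_16 → 4⁴ + 1⁴ + 0⁴ + 3⁴ = 256 + 1 + 0 + 81 = 338
338 = (1,5,2)_16 → 1⁴ + 5⁴ + 2⁴ = 1 + 625 + 16 = 642

642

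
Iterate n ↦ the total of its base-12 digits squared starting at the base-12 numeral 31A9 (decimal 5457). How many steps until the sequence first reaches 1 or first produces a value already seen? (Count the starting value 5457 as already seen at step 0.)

6

5457 = (3,1,10,9)_12 → 3² + 1² + 10² + 9² = 191
191 = (1,3,11)_12 → 1² + 3² + 11² = 131
131 = (10,11)_12 → 10² + 11² = 221
221 = (1,6,5)_12 → 1² + 6² + 5² = 62
62 = (5,2)_12 → 5² + 2² = 29
29 = (2,5)_12 → 2² + 5² = 29  — 29 repeats.
That took 6 steps.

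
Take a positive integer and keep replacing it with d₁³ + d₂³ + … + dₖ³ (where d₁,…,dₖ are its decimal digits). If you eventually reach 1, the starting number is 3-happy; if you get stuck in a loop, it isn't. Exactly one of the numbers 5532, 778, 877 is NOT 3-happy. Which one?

5532: 5532 → 285 → 645 → 405 → 189 → 1242 → 81 → 513 → 153 → 153  — repeats 153 (not 3-happy)
778: 778 → 1198 → 1243 → 100 → 1  — reaches 1 (3-happy)
877: 877 → 1198 → 1243 → 100 → 1  — reaches 1 (3-happy)

5532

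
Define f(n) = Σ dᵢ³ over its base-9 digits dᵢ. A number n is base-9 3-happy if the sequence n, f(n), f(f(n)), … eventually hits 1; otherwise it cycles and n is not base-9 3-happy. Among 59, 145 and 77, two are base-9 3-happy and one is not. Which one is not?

59: 59 → 341 → 577 → 345 → 99 → 9 → 1  — reaches 1 (base-9 3-happy)
145: 145 → 345 → 99 → 9 → 1  — reaches 1 (base-9 3-happy)
77: 77 → 637 → 1029 → 271 → 55 → 217 → 225 → 351 → 91 → 3 → 27 → 27  — repeats 27 (not base-9 3-happy)

77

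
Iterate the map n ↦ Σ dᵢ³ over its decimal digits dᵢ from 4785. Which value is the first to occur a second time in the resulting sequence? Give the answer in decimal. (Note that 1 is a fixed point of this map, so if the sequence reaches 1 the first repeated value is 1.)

153

4785 → 4³ + 7³ + 8³ + 5³ = 64 + 343 + 512 + 125 = 1044
1044 → 1³ + 0³ + 4³ + 4³ = 1 + 0 + 64 + 64 = 129
129 → 1³ + 2³ + 9³ = 1 + 8 + 729 = 738
738 → 7³ + 3³ + 8³ = 343 + 27 + 512 = 882
882 → 8³ + 8³ + 2³ = 512 + 512 + 8 = 1032
1032 → 1³ + 0³ + 3³ + 2³ = 1 + 0 + 27 + 8 = 36
36 → 3³ + 6³ = 27 + 216 = 243
243 → 2³ + 4³ + 3³ = 8 + 64 + 27 = 99
99 → 9³ + 9³ = 729 + 729 = 1458
1458 → 1³ + 4³ + 5³ + 8³ = 1 + 64 + 125 + 512 = 702
702 → 7³ + 0³ + 2³ = 343 + 0 + 8 = 351
351 → 3³ + 5³ + 1³ = 27 + 125 + 1 = 153
153 → 1³ + 5³ + 3³ = 1 + 125 + 27 = 153  — 153 already appeared earlier.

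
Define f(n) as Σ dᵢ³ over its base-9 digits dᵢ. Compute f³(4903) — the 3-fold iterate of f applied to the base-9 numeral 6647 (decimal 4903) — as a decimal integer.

4903 = (6,6,4,7)_9 → 839
839 = (1,1,3,2)_9 → 37
37 = (4,1)_9 → 65

65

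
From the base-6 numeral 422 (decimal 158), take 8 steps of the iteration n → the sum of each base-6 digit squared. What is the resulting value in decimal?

29

158 = (4,2,2)_6 → 4² + 2² + 2² = 16 + 4 + 4 = 24
24 = (4,0)_6 → 4² + 0² = 16 + 0 = 16
16 = (2,4)_6 → 2² + 4² = 4 + 16 = 20
20 = (3,2)_6 → 3² + 2² = 9 + 4 = 13
13 = (2,1)_6 → 2² + 1² = 4 + 1 = 5
5 = (5)_6 → 5² = 25
25 = (4,1)_6 → 4² + 1² = 16 + 1 = 17
17 = (2,5)_6 → 2² + 5² = 4 + 25 = 29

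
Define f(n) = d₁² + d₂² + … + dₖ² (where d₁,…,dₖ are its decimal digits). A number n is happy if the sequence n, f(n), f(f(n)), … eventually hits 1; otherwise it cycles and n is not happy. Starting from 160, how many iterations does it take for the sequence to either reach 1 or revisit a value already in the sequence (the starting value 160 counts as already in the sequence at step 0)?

160 → 1² + 6² + 0² = 37
37 → 3² + 7² = 58
58 → 5² + 8² = 89
89 → 8² + 9² = 145
145 → 1² + 4² + 5² = 42
42 → 4² + 2² = 20
20 → 2² + 0² = 4
4 → 4² = 16
16 → 1² + 6² = 37  — 37 repeats.
That took 9 steps.

9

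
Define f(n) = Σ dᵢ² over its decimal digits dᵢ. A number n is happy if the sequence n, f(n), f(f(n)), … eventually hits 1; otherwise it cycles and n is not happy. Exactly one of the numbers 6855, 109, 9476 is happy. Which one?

109

6855: 6855 → 150 → 26 → 40 → 16 → 37 → 58 → 89 → 145 → 42 → 20 → 4 → 16  — repeats 16 (not happy)
109: 109 → 82 → 68 → 100 → 1  — reaches 1 (happy)
9476: 9476 → 182 → 69 → 117 → 51 → 26 → 40 → 16 → 37 → 58 → 89 → 145 → 42 → 20 → 4 → 16  — repeats 16 (not happy)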